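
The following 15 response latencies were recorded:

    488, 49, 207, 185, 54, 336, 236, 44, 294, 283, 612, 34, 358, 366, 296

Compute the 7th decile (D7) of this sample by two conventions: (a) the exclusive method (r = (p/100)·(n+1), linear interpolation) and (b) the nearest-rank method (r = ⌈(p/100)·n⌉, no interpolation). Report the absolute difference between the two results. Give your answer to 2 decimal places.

Sorted: 34, 44, 49, 54, 185, 207, 236, 283, 294, 296, 336, 358, 366, 488, 612.
n = 15.
(a) r = 11.2; between ranks 11 (336) and 12 (358): 340.4.
(b) the nearest-rank method: rank 11 → 336.
|340.4 − 336| = 4.4.

4.40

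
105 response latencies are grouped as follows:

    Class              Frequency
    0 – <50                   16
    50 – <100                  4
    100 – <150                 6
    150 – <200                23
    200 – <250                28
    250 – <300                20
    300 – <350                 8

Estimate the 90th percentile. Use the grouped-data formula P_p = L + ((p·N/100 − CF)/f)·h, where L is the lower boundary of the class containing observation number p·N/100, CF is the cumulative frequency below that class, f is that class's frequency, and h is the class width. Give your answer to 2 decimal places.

293.75

N = 105; target position k = 90/100 · 105 = 94.5.
Cumulative frequencies: 16, 20, 26, 49, 77, 97, 105.
Observation 94.5 falls in the class 250 – <300.
L = 250, CF = 77, f = 20, h = 50.
P90 = 250 + ((94.5 − 77)/20)·50 = 250 + 43.75 = 293.75.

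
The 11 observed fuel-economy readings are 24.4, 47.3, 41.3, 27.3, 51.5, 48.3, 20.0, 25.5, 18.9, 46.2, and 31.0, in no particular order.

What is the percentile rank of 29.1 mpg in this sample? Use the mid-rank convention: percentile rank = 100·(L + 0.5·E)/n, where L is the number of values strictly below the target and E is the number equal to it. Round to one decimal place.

45.5

Sorted: 18.9, 20.0, 24.4, 25.5, 27.3, 31.0, 41.3, 46.2, 47.3, 48.3, 51.5.
Count below 29.1: L = 5; count equal: E = 0; n = 11.
Percentile rank = 100·(5 + 0.5·0)/11 = 100·5/11 = 45.45.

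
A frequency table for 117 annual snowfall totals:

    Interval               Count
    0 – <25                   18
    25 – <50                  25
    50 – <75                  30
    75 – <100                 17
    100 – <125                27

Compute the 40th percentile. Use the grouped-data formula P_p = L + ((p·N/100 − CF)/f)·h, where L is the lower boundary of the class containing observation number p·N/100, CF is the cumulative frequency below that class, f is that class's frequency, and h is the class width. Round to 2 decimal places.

N = 117; target position k = 40/100 · 117 = 46.8.
Cumulative frequencies: 18, 43, 73, 90, 117.
Observation 46.8 falls in the class 50 – <75.
L = 50, CF = 43, f = 30, h = 25.
P40 = 50 + ((46.8 − 43)/30)·25 = 50 + 3.16667 = 53.1667.

53.17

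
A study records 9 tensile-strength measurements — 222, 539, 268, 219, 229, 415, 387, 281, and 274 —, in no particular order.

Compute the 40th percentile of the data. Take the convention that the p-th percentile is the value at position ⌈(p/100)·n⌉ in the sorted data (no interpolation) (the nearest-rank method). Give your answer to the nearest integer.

Sorted: 219, 222, 229, 268, 274, 281, 387, 415, 539.
n = 9.
Position = ⌈40/100 · 9⌉ = ⌈3.6⌉ = 4.
The value at rank 4 is 268.

268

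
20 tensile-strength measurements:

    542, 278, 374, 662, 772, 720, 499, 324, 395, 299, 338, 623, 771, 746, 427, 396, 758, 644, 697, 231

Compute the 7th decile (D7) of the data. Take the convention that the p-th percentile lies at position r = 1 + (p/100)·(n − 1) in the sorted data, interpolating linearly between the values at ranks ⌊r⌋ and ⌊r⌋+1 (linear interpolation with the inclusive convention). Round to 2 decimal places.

672.50

Sorted: 231, 278, 299, 324, 338, 374, 395, 396, 427, 499, 542, 623, 644, 662, 697, 720, 746, 758, 771, 772.
n = 20.
r = 1 + (70/100)·(20 − 1) = 1 + 13.3 = 14.3.
Rank 14 is 662 and rank 15 is 697.
Interpolate: 662 + 0.3·(697 − 662) = 662 + 0.3·35 = 672.5.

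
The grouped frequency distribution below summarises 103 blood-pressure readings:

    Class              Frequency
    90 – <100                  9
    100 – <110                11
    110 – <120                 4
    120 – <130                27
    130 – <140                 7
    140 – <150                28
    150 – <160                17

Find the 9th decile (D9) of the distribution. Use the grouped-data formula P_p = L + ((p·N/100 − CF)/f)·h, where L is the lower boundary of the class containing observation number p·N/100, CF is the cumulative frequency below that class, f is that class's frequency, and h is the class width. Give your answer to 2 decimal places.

153.94

N = 103; target position k = 90/100 · 103 = 92.7.
Cumulative frequencies: 9, 20, 24, 51, 58, 86, 103.
Observation 92.7 falls in the class 150 – <160.
L = 150, CF = 86, f = 17, h = 10.
P90 = 150 + ((92.7 − 86)/17)·10 = 150 + 3.94118 = 153.941.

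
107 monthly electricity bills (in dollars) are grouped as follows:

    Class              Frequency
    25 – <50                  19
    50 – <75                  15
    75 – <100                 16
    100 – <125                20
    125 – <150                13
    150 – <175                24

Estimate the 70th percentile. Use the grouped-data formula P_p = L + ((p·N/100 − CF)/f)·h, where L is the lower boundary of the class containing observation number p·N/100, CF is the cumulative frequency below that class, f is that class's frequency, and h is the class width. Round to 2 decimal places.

N = 107; target position k = 70/100 · 107 = 74.9.
Cumulative frequencies: 19, 34, 50, 70, 83, 107.
Observation 74.9 falls in the class 125 – <150.
L = 125, CF = 70, f = 13, h = 25.
P70 = 125 + ((74.9 − 70)/13)·25 = 125 + 9.42308 = 134.423.

134.42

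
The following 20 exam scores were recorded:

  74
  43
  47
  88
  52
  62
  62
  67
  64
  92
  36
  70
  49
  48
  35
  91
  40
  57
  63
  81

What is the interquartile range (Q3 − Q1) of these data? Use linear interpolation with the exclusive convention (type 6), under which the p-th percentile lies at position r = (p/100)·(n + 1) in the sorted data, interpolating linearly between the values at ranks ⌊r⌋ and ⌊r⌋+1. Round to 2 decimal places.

25.75

Sorted: 35, 36, 40, 43, 47, 48, 49, 52, 57, 62, 62, 63, 64, 67, 70, 74, 81, 88, 91, 92.
n = 20.
P25: r = 5.25; ranks 5–6 are 47, 48; interpolating gives 47.25.
P75: r = 15.75; ranks 15–16 are 70, 74; interpolating gives 73.
Difference: 73 − 47.25 = 25.75.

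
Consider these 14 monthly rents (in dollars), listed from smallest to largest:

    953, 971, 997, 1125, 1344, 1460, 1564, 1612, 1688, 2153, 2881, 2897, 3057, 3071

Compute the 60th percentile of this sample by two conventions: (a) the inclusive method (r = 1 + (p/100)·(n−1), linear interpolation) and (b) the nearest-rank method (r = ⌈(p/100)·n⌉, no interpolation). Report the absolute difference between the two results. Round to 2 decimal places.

n = 14.
(a) r = 8.8; between ranks 8 (1612) and 9 (1688): 1672.8.
(b) the nearest-rank method: rank 9 → 1688.
|1672.8 − 1688| = 15.2.

15.20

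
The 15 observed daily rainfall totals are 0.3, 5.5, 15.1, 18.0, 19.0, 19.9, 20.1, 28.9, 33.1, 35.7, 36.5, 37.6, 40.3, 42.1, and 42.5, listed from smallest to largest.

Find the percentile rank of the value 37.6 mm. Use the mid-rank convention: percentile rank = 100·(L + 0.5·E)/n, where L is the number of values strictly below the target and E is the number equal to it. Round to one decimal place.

Count below 37.6: L = 11; count equal: E = 1; n = 15.
Percentile rank = 100·(11 + 0.5·1)/15 = 100·11.5/15 = 76.67.

76.7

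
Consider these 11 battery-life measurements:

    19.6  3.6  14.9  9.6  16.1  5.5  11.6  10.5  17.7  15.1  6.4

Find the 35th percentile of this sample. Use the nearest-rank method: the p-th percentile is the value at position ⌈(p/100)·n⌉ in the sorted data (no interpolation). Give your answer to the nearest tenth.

9.6

Sorted: 3.6, 5.5, 6.4, 9.6, 10.5, 11.6, 14.9, 15.1, 16.1, 17.7, 19.6.
n = 11.
Position = ⌈35/100 · 11⌉ = ⌈3.85⌉ = 4.
The value at rank 4 is 9.6.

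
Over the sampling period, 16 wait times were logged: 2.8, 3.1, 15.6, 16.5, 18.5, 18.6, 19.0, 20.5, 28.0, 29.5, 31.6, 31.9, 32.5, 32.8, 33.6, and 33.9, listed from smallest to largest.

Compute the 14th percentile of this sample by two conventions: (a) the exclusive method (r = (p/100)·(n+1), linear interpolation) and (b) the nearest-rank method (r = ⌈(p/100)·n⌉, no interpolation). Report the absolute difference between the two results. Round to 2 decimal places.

7.75

n = 16.
(a) r = 2.38; between ranks 2 (3.1) and 3 (15.6): 7.85.
(b) the nearest-rank method: rank 3 → 15.6.
|7.85 − 15.6| = 7.75.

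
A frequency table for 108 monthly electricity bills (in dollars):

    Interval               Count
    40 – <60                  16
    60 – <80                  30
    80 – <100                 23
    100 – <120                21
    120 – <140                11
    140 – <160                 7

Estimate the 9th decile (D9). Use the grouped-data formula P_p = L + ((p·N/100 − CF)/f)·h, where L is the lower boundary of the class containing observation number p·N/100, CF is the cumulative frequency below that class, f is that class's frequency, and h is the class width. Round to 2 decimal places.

N = 108; target position k = 90/100 · 108 = 97.2.
Cumulative frequencies: 16, 46, 69, 90, 101, 108.
Observation 97.2 falls in the class 120 – <140.
L = 120, CF = 90, f = 11, h = 20.
P90 = 120 + ((97.2 − 90)/11)·20 = 120 + 13.0909 = 133.091.

133.09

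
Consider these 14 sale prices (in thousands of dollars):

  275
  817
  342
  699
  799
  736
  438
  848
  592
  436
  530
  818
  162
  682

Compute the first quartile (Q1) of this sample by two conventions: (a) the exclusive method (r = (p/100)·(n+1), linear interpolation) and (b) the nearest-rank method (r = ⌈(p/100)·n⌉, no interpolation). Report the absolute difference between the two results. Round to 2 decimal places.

23.50

Sorted: 162, 275, 342, 436, 438, 530, 592, 682, 699, 736, 799, 817, 818, 848.
n = 14.
(a) r = 3.75; between ranks 3 (342) and 4 (436): 412.5.
(b) the nearest-rank method: rank 4 → 436.
|412.5 − 436| = 23.5.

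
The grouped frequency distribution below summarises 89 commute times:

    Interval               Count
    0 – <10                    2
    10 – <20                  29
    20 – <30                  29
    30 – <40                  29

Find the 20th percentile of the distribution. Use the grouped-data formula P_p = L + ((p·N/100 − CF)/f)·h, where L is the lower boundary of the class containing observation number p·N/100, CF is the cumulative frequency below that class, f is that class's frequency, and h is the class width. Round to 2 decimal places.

N = 89; target position k = 20/100 · 89 = 17.8.
Cumulative frequencies: 2, 31, 60, 89.
Observation 17.8 falls in the class 10 – <20.
L = 10, CF = 2, f = 29, h = 10.
P20 = 10 + ((17.8 − 2)/29)·10 = 10 + 5.44828 = 15.4483.

15.45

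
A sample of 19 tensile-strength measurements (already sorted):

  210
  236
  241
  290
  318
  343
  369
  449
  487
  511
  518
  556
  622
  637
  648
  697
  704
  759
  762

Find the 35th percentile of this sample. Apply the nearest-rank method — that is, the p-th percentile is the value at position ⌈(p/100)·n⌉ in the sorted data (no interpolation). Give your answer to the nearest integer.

369

n = 19.
Position = ⌈35/100 · 19⌉ = ⌈6.65⌉ = 7.
The value at rank 7 is 369.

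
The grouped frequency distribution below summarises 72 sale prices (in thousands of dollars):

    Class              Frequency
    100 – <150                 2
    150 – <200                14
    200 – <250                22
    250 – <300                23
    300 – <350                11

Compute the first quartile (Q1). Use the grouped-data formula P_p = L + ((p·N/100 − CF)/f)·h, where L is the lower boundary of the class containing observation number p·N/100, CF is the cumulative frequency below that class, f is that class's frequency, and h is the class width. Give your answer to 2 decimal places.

204.55

N = 72; target position k = 25/100 · 72 = 18.
Cumulative frequencies: 2, 16, 38, 61, 72.
Observation 18 falls in the class 200 – <250.
L = 200, CF = 16, f = 22, h = 50.
P25 = 200 + ((18 − 16)/22)·50 = 200 + 4.54545 = 204.545.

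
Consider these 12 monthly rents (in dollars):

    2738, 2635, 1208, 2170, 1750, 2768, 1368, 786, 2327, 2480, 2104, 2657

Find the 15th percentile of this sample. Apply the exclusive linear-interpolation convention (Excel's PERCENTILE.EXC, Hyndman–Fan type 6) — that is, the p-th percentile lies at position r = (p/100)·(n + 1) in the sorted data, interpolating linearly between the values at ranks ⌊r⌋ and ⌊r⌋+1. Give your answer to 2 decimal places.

1186.90

Sorted: 786, 1208, 1368, 1750, 2104, 2170, 2327, 2480, 2635, 2657, 2738, 2768.
n = 12.
r = (15/100)·(12 + 1) = 1.95.
Rank 1 is 786 and rank 2 is 1208.
Interpolate: 786 + 0.95·(1208 − 786) = 786 + 0.95·422 = 1186.9.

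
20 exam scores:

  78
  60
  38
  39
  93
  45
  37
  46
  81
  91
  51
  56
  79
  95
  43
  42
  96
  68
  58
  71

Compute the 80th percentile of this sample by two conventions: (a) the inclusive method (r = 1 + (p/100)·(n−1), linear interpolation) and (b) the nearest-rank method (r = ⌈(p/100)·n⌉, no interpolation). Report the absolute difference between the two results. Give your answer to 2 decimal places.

2.00

Sorted: 37, 38, 39, 42, 43, 45, 46, 51, 56, 58, 60, 68, 71, 78, 79, 81, 91, 93, 95, 96.
n = 20.
(a) r = 16.2; between ranks 16 (81) and 17 (91): 83.
(b) the nearest-rank method: rank 16 → 81.
|83 − 81| = 2.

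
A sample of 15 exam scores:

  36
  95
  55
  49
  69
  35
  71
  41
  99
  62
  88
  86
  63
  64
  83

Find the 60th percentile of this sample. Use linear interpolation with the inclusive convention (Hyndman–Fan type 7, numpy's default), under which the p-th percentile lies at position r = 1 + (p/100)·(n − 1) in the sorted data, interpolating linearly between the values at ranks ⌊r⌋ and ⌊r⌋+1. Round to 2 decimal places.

69.80

Sorted: 35, 36, 41, 49, 55, 62, 63, 64, 69, 71, 83, 86, 88, 95, 99.
n = 15.
r = 1 + (60/100)·(15 − 1) = 1 + 8.4 = 9.4.
Rank 9 is 69 and rank 10 is 71.
Interpolate: 69 + 0.4·(71 − 69) = 69 + 0.4·2 = 69.8.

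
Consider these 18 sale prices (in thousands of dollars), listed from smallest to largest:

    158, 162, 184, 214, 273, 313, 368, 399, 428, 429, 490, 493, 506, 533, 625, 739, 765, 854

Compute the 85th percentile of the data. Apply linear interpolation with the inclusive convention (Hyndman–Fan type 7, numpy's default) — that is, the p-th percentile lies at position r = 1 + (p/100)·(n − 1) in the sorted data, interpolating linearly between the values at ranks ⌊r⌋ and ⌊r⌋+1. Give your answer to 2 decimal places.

n = 18.
r = 1 + (85/100)·(18 − 1) = 1 + 14.45 = 15.45.
Rank 15 is 625 and rank 16 is 739.
Interpolate: 625 + 0.45·(739 − 625) = 625 + 0.45·114 = 676.3.

676.30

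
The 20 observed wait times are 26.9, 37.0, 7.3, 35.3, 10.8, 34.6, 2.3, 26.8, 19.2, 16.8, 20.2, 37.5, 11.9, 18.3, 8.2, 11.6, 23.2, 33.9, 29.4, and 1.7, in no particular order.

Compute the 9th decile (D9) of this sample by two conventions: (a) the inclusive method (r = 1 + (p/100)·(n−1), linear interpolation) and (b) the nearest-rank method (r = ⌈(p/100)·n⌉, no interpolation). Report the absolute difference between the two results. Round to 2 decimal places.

Sorted: 1.7, 2.3, 7.3, 8.2, 10.8, 11.6, 11.9, 16.8, 18.3, 19.2, 20.2, 23.2, 26.8, 26.9, 29.4, 33.9, 34.6, 35.3, 37.0, 37.5.
n = 20.
(a) r = 18.1; between ranks 18 (35.3) and 19 (37.0): 35.47.
(b) the nearest-rank method: rank 18 → 35.3.
|35.47 − 35.3| = 0.17.

0.17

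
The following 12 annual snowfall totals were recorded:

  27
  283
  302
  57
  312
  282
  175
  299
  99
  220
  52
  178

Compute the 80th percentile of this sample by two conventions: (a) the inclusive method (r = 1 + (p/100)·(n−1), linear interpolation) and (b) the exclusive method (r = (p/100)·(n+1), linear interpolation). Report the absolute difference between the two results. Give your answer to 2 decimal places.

4.40

Sorted: 27, 52, 57, 99, 175, 178, 220, 282, 283, 299, 302, 312.
n = 12.
(a) r = 9.8; between ranks 9 (283) and 10 (299): 295.8.
(b) r = 10.4; between ranks 10 (299) and 11 (302): 300.2.
|295.8 − 300.2| = 4.4.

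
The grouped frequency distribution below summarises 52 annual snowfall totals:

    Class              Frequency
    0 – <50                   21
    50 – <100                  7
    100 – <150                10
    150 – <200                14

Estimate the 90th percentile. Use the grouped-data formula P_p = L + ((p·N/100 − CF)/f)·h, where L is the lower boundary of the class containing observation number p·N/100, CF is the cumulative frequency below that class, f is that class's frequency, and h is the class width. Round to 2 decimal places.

181.43

N = 52; target position k = 90/100 · 52 = 46.8.
Cumulative frequencies: 21, 28, 38, 52.
Observation 46.8 falls in the class 150 – <200.
L = 150, CF = 38, f = 14, h = 50.
P90 = 150 + ((46.8 − 38)/14)·50 = 150 + 31.4286 = 181.429.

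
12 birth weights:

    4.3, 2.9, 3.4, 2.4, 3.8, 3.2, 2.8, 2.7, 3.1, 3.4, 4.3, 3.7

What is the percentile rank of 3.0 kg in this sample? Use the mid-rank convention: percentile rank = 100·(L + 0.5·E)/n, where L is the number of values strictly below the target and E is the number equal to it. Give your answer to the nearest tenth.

Sorted: 2.4, 2.7, 2.8, 2.9, 3.1, 3.2, 3.4, 3.4, 3.7, 3.8, 4.3, 4.3.
Count below 3.0: L = 4; count equal: E = 0; n = 12.
Percentile rank = 100·(4 + 0.5·0)/12 = 100·4/12 = 33.33.

33.3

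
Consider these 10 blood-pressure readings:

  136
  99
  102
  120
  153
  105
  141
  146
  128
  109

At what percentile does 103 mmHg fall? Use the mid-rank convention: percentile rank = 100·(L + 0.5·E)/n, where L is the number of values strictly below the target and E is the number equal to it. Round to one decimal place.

Sorted: 99, 102, 105, 109, 120, 128, 136, 141, 146, 153.
Count below 103: L = 2; count equal: E = 0; n = 10.
Percentile rank = 100·(2 + 0.5·0)/10 = 100·2/10 = 20.

20.0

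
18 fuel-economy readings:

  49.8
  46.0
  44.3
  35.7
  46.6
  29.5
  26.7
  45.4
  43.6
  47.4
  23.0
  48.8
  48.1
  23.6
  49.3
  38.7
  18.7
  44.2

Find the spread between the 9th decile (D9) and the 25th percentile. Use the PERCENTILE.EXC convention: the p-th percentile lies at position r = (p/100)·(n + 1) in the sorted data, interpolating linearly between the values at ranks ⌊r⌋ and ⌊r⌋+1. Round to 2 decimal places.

Sorted: 18.7, 23.0, 23.6, 26.7, 29.5, 35.7, 38.7, 43.6, 44.2, 44.3, 45.4, 46.0, 46.6, 47.4, 48.1, 48.8, 49.3, 49.8.
n = 18.
P25: r = 4.75; ranks 4–5 are 26.7, 29.5; interpolating gives 28.8.
P90: r = 17.1; ranks 17–18 are 49.3, 49.8; interpolating gives 49.35.
Difference: 49.35 − 28.8 = 20.55.

20.55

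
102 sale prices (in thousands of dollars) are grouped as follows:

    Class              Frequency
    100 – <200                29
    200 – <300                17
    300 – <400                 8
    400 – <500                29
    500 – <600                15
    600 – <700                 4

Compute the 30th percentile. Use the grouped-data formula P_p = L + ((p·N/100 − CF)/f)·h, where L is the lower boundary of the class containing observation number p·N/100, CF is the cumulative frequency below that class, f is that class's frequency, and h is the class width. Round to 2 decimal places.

209.41

N = 102; target position k = 30/100 · 102 = 30.6.
Cumulative frequencies: 29, 46, 54, 83, 98, 102.
Observation 30.6 falls in the class 200 – <300.
L = 200, CF = 29, f = 17, h = 100.
P30 = 200 + ((30.6 − 29)/17)·100 = 200 + 9.41176 = 209.412.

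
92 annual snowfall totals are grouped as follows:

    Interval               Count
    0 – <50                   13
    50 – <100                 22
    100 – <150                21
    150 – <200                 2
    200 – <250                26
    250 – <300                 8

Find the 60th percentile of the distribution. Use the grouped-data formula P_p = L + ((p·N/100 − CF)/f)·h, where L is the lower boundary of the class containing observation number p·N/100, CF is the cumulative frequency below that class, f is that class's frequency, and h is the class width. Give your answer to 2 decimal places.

148.10

N = 92; target position k = 60/100 · 92 = 55.2.
Cumulative frequencies: 13, 35, 56, 58, 84, 92.
Observation 55.2 falls in the class 100 – <150.
L = 100, CF = 35, f = 21, h = 50.
P60 = 100 + ((55.2 − 35)/21)·50 = 100 + 48.0952 = 148.095.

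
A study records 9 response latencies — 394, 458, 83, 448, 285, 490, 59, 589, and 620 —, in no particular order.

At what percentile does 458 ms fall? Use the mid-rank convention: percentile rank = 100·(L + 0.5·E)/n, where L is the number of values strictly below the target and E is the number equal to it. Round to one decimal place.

Sorted: 59, 83, 285, 394, 448, 458, 490, 589, 620.
Count below 458: L = 5; count equal: E = 1; n = 9.
Percentile rank = 100·(5 + 0.5·1)/9 = 100·5.5/9 = 61.11.

61.1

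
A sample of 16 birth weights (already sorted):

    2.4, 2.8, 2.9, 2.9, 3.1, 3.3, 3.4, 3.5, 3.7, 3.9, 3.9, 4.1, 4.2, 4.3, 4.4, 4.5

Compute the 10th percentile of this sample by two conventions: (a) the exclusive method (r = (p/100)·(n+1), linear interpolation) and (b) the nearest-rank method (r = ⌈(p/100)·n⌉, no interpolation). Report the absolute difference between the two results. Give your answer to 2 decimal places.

n = 16.
(a) r = 1.7; between ranks 1 (2.4) and 2 (2.8): 2.68.
(b) the nearest-rank method: rank 2 → 2.8.
|2.68 − 2.8| = 0.12.

0.12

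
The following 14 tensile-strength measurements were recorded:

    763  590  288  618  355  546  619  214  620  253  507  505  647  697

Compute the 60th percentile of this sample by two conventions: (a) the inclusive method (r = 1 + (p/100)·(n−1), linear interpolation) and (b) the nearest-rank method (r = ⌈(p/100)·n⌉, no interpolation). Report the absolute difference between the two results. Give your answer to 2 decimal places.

5.60

Sorted: 214, 253, 288, 355, 505, 507, 546, 590, 618, 619, 620, 647, 697, 763.
n = 14.
(a) r = 8.8; between ranks 8 (590) and 9 (618): 612.4.
(b) the nearest-rank method: rank 9 → 618.
|612.4 − 618| = 5.6.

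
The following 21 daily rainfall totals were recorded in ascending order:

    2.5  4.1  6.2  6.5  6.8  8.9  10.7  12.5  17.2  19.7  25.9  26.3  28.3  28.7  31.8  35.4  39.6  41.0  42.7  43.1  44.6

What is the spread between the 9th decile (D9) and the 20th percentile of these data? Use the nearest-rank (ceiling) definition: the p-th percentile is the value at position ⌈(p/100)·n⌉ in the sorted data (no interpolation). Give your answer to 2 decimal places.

35.90

n = 21.
P20: rank ⌈20/100·21⌉ = 5 → 6.8.
P90: rank ⌈90/100·21⌉ = 19 → 42.7.
Difference: 42.7 − 6.8 = 35.9.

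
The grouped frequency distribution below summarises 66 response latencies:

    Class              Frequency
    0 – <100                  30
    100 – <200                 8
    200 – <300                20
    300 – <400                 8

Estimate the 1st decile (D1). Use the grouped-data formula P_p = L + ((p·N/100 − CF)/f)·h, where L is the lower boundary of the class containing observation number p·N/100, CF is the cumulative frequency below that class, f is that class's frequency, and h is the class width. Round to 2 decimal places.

22.00

N = 66; target position k = 10/100 · 66 = 6.6.
Cumulative frequencies: 30, 38, 58, 66.
Observation 6.6 falls in the class 0 – <100.
L = 0, CF = 0, f = 30, h = 100.
P10 = 0 + ((6.6 − 0)/30)·100 = 0 + 22 = 22.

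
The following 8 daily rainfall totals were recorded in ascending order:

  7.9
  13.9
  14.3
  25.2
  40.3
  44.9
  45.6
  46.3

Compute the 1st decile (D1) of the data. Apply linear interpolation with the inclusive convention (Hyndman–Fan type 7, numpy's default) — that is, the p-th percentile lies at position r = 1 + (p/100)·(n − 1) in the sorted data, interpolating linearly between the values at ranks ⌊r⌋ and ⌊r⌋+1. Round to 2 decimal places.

12.10

n = 8.
r = 1 + (10/100)·(8 − 1) = 1 + 0.7 = 1.7.
Rank 1 is 7.9 and rank 2 is 13.9.
Interpolate: 7.9 + 0.7·(13.9 − 7.9) = 7.9 + 0.7·6 = 12.1.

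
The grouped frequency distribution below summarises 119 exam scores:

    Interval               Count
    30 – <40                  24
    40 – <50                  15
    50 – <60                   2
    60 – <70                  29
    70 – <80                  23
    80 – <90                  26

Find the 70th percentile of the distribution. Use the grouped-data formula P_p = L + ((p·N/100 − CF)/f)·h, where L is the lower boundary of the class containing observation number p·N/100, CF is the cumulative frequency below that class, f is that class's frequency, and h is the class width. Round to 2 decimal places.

75.78

N = 119; target position k = 70/100 · 119 = 83.3.
Cumulative frequencies: 24, 39, 41, 70, 93, 119.
Observation 83.3 falls in the class 70 – <80.
L = 70, CF = 70, f = 23, h = 10.
P70 = 70 + ((83.3 − 70)/23)·10 = 70 + 5.78261 = 75.7826.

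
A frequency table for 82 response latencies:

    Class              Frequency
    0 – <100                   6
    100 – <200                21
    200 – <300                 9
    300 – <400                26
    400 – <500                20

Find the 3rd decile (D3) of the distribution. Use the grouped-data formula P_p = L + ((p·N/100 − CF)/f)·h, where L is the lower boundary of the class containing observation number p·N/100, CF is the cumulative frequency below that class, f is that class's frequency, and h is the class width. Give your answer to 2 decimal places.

N = 82; target position k = 30/100 · 82 = 24.6.
Cumulative frequencies: 6, 27, 36, 62, 82.
Observation 24.6 falls in the class 100 – <200.
L = 100, CF = 6, f = 21, h = 100.
P30 = 100 + ((24.6 − 6)/21)·100 = 100 + 88.5714 = 188.571.

188.57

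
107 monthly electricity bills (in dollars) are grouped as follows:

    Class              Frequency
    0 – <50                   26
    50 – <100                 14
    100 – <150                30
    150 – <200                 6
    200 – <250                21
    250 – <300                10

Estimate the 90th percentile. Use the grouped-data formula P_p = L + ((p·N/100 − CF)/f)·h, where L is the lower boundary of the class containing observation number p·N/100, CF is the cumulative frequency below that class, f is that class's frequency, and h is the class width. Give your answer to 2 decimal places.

248.33

N = 107; target position k = 90/100 · 107 = 96.3.
Cumulative frequencies: 26, 40, 70, 76, 97, 107.
Observation 96.3 falls in the class 200 – <250.
L = 200, CF = 76, f = 21, h = 50.
P90 = 200 + ((96.3 − 76)/21)·50 = 200 + 48.3333 = 248.333.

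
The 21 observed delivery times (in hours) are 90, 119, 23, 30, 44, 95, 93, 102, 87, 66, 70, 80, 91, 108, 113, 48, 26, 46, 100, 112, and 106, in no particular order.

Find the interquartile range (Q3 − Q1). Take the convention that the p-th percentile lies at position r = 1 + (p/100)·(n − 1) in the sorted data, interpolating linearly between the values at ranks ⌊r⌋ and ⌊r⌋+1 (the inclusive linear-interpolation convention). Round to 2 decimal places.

54.00

Sorted: 23, 26, 30, 44, 46, 48, 66, 70, 80, 87, 90, 91, 93, 95, 100, 102, 106, 108, 112, 113, 119.
n = 21.
P25: r = 6 (integer) → 48.
P75: r = 16 (integer) → 102.
Difference: 102 − 48 = 54.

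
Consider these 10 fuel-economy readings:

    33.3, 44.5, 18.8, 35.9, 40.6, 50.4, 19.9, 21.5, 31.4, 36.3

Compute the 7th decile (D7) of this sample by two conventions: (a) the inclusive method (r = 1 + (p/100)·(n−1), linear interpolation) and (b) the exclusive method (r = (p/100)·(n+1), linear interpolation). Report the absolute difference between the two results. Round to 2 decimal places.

1.72

Sorted: 18.8, 19.9, 21.5, 31.4, 33.3, 35.9, 36.3, 40.6, 44.5, 50.4.
n = 10.
(a) r = 7.3; between ranks 7 (36.3) and 8 (40.6): 37.59.
(b) r = 7.7; between ranks 7 (36.3) and 8 (40.6): 39.31.
|37.59 − 39.31| = 1.72.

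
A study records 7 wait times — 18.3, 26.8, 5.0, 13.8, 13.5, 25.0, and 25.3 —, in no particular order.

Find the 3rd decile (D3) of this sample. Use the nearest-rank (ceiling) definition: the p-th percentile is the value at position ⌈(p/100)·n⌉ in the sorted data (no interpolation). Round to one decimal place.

Sorted: 5.0, 13.5, 13.8, 18.3, 25.0, 25.3, 26.8.
n = 7.
Position = ⌈30/100 · 7⌉ = ⌈2.1⌉ = 3.
The value at rank 3 is 13.8.

13.8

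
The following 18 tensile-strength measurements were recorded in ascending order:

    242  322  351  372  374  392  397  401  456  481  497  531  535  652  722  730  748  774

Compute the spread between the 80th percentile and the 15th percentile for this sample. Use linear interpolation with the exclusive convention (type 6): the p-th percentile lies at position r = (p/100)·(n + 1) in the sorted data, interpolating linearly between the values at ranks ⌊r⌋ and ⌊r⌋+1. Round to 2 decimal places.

376.95

n = 18.
P15: r = 2.85; ranks 2–3 are 322, 351; interpolating gives 346.65.
P80: r = 15.2; ranks 15–16 are 722, 730; interpolating gives 723.6.
Difference: 723.6 − 346.65 = 376.95.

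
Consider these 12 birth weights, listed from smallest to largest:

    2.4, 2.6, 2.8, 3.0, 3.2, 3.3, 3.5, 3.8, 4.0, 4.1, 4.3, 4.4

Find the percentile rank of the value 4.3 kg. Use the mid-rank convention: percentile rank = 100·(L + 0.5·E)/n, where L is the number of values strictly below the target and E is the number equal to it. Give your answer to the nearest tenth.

Count below 4.3: L = 10; count equal: E = 1; n = 12.
Percentile rank = 100·(10 + 0.5·1)/12 = 100·10.5/12 = 87.5.

87.5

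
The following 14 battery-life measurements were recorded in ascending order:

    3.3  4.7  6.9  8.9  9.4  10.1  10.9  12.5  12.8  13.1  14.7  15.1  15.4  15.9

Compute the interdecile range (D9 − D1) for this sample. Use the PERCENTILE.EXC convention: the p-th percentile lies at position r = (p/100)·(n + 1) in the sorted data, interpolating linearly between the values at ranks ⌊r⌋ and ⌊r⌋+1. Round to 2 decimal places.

n = 14.
P10: r = 1.5; ranks 1–2 are 3.3, 4.7; interpolating gives 4.
P90: r = 13.5; ranks 13–14 are 15.4, 15.9; interpolating gives 15.65.
Difference: 15.65 − 4 = 11.65.

11.65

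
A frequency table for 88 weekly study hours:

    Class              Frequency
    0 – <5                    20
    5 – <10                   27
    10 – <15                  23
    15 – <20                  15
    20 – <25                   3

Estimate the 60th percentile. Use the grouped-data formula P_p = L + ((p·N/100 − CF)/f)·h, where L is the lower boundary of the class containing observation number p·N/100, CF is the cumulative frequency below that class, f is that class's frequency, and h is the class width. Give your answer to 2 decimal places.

N = 88; target position k = 60/100 · 88 = 52.8.
Cumulative frequencies: 20, 47, 70, 85, 88.
Observation 52.8 falls in the class 10 – <15.
L = 10, CF = 47, f = 23, h = 5.
P60 = 10 + ((52.8 − 47)/23)·5 = 10 + 1.26087 = 11.2609.

11.26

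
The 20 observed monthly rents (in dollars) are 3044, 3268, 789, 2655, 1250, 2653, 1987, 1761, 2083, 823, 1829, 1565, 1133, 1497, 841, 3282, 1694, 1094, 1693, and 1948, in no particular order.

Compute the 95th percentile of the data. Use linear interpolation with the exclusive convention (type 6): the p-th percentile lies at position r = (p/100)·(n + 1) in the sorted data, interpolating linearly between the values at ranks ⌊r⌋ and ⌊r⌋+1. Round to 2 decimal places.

Sorted: 789, 823, 841, 1094, 1133, 1250, 1497, 1565, 1693, 1694, 1761, 1829, 1948, 1987, 2083, 2653, 2655, 3044, 3268, 3282.
n = 20.
r = (95/100)·(20 + 1) = 19.95.
Rank 19 is 3268 and rank 20 is 3282.
Interpolate: 3268 + 0.95·(3282 − 3268) = 3268 + 0.95·14 = 3281.3.

3281.30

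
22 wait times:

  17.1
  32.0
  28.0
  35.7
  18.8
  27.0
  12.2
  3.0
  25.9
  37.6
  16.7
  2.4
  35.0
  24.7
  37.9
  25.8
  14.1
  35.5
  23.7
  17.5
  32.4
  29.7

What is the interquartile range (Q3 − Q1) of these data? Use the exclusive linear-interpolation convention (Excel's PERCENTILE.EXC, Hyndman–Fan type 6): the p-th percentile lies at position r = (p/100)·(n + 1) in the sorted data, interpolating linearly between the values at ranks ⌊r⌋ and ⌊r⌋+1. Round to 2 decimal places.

Sorted: 2.4, 3.0, 12.2, 14.1, 16.7, 17.1, 17.5, 18.8, 23.7, 24.7, 25.8, 25.9, 27.0, 28.0, 29.7, 32.0, 32.4, 35.0, 35.5, 35.7, 37.6, 37.9.
n = 22.
P25: r = 5.75; ranks 5–6 are 16.7, 17.1; interpolating gives 17.
P75: r = 17.25; ranks 17–18 are 32.4, 35.0; interpolating gives 33.05.
Difference: 33.05 − 17 = 16.05.

16.05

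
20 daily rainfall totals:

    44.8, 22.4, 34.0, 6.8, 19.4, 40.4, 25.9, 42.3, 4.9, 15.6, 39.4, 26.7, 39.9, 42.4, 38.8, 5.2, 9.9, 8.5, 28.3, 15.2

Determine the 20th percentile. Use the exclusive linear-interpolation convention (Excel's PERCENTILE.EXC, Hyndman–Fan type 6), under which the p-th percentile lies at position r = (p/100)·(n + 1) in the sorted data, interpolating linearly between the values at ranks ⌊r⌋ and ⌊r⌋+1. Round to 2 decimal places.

8.78

Sorted: 4.9, 5.2, 6.8, 8.5, 9.9, 15.2, 15.6, 19.4, 22.4, 25.9, 26.7, 28.3, 34.0, 38.8, 39.4, 39.9, 40.4, 42.3, 42.4, 44.8.
n = 20.
r = (20/100)·(20 + 1) = 4.2.
Rank 4 is 8.5 and rank 5 is 9.9.
Interpolate: 8.5 + 0.2·(9.9 − 8.5) = 8.5 + 0.2·1.4 = 8.78.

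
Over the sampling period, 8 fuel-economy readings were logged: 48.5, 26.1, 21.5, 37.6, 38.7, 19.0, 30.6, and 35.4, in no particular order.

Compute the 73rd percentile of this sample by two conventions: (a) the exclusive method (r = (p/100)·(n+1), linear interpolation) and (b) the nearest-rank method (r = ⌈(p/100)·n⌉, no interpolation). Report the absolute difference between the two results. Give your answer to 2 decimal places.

Sorted: 19.0, 21.5, 26.1, 30.6, 35.4, 37.6, 38.7, 48.5.
n = 8.
(a) r = 6.57; between ranks 6 (37.6) and 7 (38.7): 38.227.
(b) the nearest-rank method: rank 6 → 37.6.
|38.227 − 37.6| = 0.627.

0.63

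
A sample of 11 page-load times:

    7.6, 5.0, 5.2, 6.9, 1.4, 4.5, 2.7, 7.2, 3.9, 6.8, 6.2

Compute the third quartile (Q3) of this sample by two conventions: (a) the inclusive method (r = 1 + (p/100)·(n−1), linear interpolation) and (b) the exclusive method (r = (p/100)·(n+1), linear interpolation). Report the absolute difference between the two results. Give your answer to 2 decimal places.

0.05

Sorted: 1.4, 2.7, 3.9, 4.5, 5.0, 5.2, 6.2, 6.8, 6.9, 7.2, 7.6.
n = 11.
(a) r = 8.5; between ranks 8 (6.8) and 9 (6.9): 6.85.
(b) r = 9 → value at rank 9 = 6.9.
|6.85 − 6.9| = 0.05.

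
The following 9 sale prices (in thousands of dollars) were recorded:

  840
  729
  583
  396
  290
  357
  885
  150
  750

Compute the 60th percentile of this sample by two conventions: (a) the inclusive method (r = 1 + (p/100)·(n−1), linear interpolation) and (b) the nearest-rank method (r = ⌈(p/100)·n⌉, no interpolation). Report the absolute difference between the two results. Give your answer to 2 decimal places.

29.20

Sorted: 150, 290, 357, 396, 583, 729, 750, 840, 885.
n = 9.
(a) r = 5.8; between ranks 5 (583) and 6 (729): 699.8.
(b) the nearest-rank method: rank 6 → 729.
|699.8 − 729| = 29.2.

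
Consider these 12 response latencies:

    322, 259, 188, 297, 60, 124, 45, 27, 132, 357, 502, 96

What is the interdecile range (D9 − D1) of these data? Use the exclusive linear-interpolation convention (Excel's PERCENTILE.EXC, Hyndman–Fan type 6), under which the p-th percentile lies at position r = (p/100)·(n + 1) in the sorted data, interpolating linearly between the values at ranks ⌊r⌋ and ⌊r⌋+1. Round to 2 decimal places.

426.10

Sorted: 27, 45, 60, 96, 124, 132, 188, 259, 297, 322, 357, 502.
n = 12.
P10: r = 1.3; ranks 1–2 are 27, 45; interpolating gives 32.4.
P90: r = 11.7; ranks 11–12 are 357, 502; interpolating gives 458.5.
Difference: 458.5 − 32.4 = 426.1.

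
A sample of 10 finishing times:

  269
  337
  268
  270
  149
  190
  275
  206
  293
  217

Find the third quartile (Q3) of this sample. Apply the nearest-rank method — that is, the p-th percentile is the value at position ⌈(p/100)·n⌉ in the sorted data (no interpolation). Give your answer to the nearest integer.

275

Sorted: 149, 190, 206, 217, 268, 269, 270, 275, 293, 337.
n = 10.
Position = ⌈75/100 · 10⌉ = ⌈7.5⌉ = 8.
The value at rank 8 is 275.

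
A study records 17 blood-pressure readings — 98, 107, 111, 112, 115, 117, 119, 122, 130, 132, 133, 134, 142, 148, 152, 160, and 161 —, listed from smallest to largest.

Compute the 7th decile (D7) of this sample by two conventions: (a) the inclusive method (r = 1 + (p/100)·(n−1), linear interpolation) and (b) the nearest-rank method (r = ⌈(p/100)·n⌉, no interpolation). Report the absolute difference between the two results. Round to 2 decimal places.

1.60

n = 17.
(a) r = 12.2; between ranks 12 (134) and 13 (142): 135.6.
(b) the nearest-rank method: rank 12 → 134.
|135.6 − 134| = 1.6.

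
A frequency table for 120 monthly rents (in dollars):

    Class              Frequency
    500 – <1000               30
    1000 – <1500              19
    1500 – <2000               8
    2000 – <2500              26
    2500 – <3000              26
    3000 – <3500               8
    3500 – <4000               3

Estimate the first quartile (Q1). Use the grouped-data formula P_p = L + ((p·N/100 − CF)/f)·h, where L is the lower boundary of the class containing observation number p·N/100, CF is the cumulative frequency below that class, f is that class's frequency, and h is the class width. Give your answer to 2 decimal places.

1000.00

N = 120; target position k = 25/100 · 120 = 30.
Cumulative frequencies: 30, 49, 57, 83, 109, 117, 120.
Observation 30 falls in the class 500 – <1000.
L = 500, CF = 0, f = 30, h = 500.
P25 = 500 + ((30 − 0)/30)·500 = 500 + 500 = 1000.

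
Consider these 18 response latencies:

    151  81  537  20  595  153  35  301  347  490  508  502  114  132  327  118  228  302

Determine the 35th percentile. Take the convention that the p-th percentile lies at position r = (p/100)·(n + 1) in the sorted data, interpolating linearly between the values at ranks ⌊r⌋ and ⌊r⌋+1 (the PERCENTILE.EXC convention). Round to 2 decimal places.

Sorted: 20, 35, 81, 114, 118, 132, 151, 153, 228, 301, 302, 327, 347, 490, 502, 508, 537, 595.
n = 18.
r = (35/100)·(18 + 1) = 6.65.
Rank 6 is 132 and rank 7 is 151.
Interpolate: 132 + 0.65·(151 − 132) = 132 + 0.65·19 = 144.35.

144.35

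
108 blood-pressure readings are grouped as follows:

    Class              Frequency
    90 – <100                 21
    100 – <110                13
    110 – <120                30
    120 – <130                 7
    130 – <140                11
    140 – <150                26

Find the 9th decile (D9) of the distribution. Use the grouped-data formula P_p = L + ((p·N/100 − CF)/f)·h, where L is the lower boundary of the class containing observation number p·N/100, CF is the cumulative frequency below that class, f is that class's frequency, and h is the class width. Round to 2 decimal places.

145.85

N = 108; target position k = 90/100 · 108 = 97.2.
Cumulative frequencies: 21, 34, 64, 71, 82, 108.
Observation 97.2 falls in the class 140 – <150.
L = 140, CF = 82, f = 26, h = 10.
P90 = 140 + ((97.2 − 82)/26)·10 = 140 + 5.84615 = 145.846.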